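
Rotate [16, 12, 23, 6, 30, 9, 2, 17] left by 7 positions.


Left rotate by 7: [17, 16, 12, 23, 6, 30, 9, 2]


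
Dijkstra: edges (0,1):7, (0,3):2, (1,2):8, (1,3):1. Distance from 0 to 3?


Dijkstra from 0:
Distances: {0: 0, 1: 3, 2: 11, 3: 2}
Shortest distance to 3 = 2, path = [0, 3]


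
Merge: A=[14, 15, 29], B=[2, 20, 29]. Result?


Compare heads, take smaller each step.
Merged: [2, 14, 15, 20, 29, 29]


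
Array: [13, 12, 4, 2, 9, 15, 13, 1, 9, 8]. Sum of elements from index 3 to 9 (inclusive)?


Prefix sums: [0, 13, 25, 29, 31, 40, 55, 68, 69, 78, 86]
Sum[3..9] = prefix[10] - prefix[3] = 86 - 29 = 57


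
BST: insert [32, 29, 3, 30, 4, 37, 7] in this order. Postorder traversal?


Root = 32; build tree by BST insertion.
Postorder traversal: [7, 4, 3, 30, 29, 37, 32]


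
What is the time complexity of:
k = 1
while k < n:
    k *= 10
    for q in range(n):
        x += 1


Per nesting level: O(log n) * O(n) = O(n log n)
Complexity: O(n log n)


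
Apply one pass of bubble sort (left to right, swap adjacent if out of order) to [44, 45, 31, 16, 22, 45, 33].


After one pass: [44, 31, 16, 22, 45, 33, 45]


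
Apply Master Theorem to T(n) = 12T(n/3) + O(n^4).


a=12, b=3, c=4. log_3(12)=2.262 < c=4. Case 3: O(n^c) = O(n^4)
Complexity: O(n^4)


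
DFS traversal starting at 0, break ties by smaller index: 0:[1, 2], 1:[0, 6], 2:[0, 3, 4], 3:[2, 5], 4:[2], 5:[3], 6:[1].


DFS stack-based: start with [0]
Visit order: [0, 1, 6, 2, 3, 5, 4]


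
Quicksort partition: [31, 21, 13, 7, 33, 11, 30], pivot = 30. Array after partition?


Elements <= 30 go left of pivot.
Result: [21, 13, 7, 11, 30, 31, 33], pivot at index 4


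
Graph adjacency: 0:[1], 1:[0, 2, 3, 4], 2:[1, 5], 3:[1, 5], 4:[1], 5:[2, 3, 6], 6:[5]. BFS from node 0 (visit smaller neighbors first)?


BFS queue: start with [0]
Visit order: [0, 1, 2, 3, 4, 5, 6]


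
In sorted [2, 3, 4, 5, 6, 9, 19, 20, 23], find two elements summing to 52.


Two pointers: lo=0, hi=8
No pair sums to 52


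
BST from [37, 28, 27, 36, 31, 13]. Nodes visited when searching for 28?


BST root = 37
Search for 28: compare at each node
Path: [37, 28]


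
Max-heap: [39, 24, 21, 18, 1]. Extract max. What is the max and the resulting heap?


Max = 39
Replace root with last, heapify down
Resulting heap: [24, 18, 21, 1]


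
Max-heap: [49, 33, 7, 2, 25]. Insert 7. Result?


Append 7: [49, 33, 7, 2, 25, 7]
Bubble up: no swaps needed
Result: [49, 33, 7, 2, 25, 7]


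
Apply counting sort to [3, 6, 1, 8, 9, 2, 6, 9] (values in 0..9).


Count array: [0, 1, 1, 1, 0, 0, 2, 0, 1, 2]
Reconstruct: [1, 2, 3, 6, 6, 8, 9, 9]


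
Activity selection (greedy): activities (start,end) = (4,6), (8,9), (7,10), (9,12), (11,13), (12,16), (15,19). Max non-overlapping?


Greedy: pick earliest-ending, then skip overlaps.
Selected (4 activities): [(4, 6), (8, 9), (9, 12), (12, 16)]


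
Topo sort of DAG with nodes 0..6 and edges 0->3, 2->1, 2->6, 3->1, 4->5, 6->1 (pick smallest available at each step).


Kahn's algorithm, process smallest node first
Order: [0, 2, 3, 4, 5, 6, 1]


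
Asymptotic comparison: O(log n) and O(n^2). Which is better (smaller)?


logarithmic grows slower than quadratic
O(log n) is asymptotically smaller; O(n^2) grows faster


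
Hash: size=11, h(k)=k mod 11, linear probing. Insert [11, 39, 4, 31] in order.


Insertions: 11->slot 0; 39->slot 6; 4->slot 4; 31->slot 9
Table: [11, None, None, None, 4, None, 39, None, None, 31, None]


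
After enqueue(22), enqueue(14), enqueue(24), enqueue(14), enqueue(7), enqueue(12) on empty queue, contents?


enqueue(22) -> [22]
enqueue(14) -> [22, 14]
enqueue(24) -> [22, 14, 24]
enqueue(14) -> [22, 14, 24, 14]
enqueue(7) -> [22, 14, 24, 14, 7]
enqueue(12) -> [22, 14, 24, 14, 7, 12]
Final queue (front to back): [22, 14, 24, 14, 7, 12]


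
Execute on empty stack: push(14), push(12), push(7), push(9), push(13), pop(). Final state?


push(14) -> [14]
push(12) -> [14, 12]
push(7) -> [14, 12, 7]
push(9) -> [14, 12, 7, 9]
push(13) -> [14, 12, 7, 9, 13]
pop() returns 13 -> [14, 12, 7, 9]
Final stack (bottom to top): [14, 12, 7, 9]


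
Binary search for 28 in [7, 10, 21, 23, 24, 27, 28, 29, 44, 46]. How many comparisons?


Search for 28:
[0,9] mid=4 arr[4]=24
[5,9] mid=7 arr[7]=29
[5,6] mid=5 arr[5]=27
[6,6] mid=6 arr[6]=28
Total: 4 comparisons


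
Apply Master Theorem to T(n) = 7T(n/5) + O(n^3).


a=7, b=5, c=3. log_5(7)=1.209 < c=3. Case 3: O(n^c) = O(n^3)
Complexity: O(n^3)


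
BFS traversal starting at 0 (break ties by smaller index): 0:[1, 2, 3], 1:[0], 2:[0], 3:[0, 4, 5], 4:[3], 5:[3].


BFS queue: start with [0]
Visit order: [0, 1, 2, 3, 4, 5]


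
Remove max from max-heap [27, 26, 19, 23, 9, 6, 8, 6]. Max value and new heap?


Max = 27
Replace root with last, heapify down
Resulting heap: [26, 23, 19, 6, 9, 6, 8]


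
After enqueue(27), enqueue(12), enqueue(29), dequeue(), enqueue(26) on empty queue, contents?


enqueue(27) -> [27]
enqueue(12) -> [27, 12]
enqueue(29) -> [27, 12, 29]
dequeue() returns 27 -> [12, 29]
enqueue(26) -> [12, 29, 26]
Final queue (front to back): [12, 29, 26]


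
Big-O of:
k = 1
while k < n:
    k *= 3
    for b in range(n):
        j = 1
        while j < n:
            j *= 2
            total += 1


Per nesting level: O(log n) * O(n) * O(log n) = O(n (log n)^2)
Complexity: O(n (log n)^2)


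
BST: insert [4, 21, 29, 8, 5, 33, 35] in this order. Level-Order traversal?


Root = 4; build tree by BST insertion.
Level-Order traversal: [4, 21, 8, 29, 5, 33, 35]


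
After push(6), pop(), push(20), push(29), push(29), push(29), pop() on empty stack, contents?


push(6) -> [6]
pop() returns 6 -> []
push(20) -> [20]
push(29) -> [20, 29]
push(29) -> [20, 29, 29]
push(29) -> [20, 29, 29, 29]
pop() returns 29 -> [20, 29, 29]
Final stack (bottom to top): [20, 29, 29]


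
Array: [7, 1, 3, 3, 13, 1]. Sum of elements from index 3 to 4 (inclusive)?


Prefix sums: [0, 7, 8, 11, 14, 27, 28]
Sum[3..4] = prefix[5] - prefix[3] = 27 - 11 = 16


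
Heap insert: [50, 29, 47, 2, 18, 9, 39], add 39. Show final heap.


Append 39: [50, 29, 47, 2, 18, 9, 39, 39]
Bubble up: swap idx 7(39) with idx 3(2); swap idx 3(39) with idx 1(29)
Result: [50, 39, 47, 29, 18, 9, 39, 2]


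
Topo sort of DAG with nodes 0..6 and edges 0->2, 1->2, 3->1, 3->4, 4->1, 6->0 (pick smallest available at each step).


Kahn's algorithm, process smallest node first
Order: [3, 4, 1, 5, 6, 0, 2]


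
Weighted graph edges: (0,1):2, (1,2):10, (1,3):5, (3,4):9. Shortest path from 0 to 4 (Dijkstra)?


Dijkstra from 0:
Distances: {0: 0, 1: 2, 2: 12, 3: 7, 4: 16}
Shortest distance to 4 = 16, path = [0, 1, 3, 4]


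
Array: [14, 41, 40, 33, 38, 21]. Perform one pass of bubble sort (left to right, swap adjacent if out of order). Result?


After one pass: [14, 40, 33, 38, 21, 41]


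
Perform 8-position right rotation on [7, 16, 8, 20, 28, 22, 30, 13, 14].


Right rotate by 8: [16, 8, 20, 28, 22, 30, 13, 14, 7]


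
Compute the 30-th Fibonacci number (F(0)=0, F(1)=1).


F(n)=F(n-1)+F(n-2)
...F(28)=317811, F(29)=514229, F(30)=832040


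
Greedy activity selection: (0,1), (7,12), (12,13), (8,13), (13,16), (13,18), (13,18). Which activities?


Greedy: pick earliest-ending, then skip overlaps.
Selected (4 activities): [(0, 1), (7, 12), (12, 13), (13, 16)]


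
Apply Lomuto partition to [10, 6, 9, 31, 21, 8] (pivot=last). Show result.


Elements <= 8 go left of pivot.
Result: [6, 8, 9, 31, 21, 10], pivot at index 1


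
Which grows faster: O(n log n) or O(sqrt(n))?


sublinear grows slower than linearithmic
O(sqrt(n)) is asymptotically smaller; O(n log n) grows faster


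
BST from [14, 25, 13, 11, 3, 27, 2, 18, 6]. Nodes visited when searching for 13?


BST root = 14
Search for 13: compare at each node
Path: [14, 13]


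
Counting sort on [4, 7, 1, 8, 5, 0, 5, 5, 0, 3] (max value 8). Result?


Count array: [2, 1, 0, 1, 1, 3, 0, 1, 1]
Reconstruct: [0, 0, 1, 3, 4, 5, 5, 5, 7, 8]


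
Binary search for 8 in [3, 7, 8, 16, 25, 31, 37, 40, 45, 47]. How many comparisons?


Search for 8:
[0,9] mid=4 arr[4]=25
[0,3] mid=1 arr[1]=7
[2,3] mid=2 arr[2]=8
Total: 3 comparisons


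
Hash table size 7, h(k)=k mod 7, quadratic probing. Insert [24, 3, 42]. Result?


Insertions: 24->slot 3; 3->slot 4; 42->slot 0
Table: [42, None, None, 24, 3, None, None]


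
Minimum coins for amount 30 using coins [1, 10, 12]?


dp[0]=0; dp[i]=1+min(dp[i-c] for c in coins)
...dp[25]=3, dp[26]=4, dp[27]=5, dp[28]=6, dp[29]=7, dp[30]=3
Minimum coins for 30 = 3


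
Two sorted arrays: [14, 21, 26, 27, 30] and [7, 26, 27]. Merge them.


Compare heads, take smaller each step.
Merged: [7, 14, 21, 26, 26, 27, 27, 30]


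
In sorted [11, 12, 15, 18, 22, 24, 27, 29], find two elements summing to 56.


Two pointers: lo=0, hi=7
Found pair: (27, 29) summing to 56


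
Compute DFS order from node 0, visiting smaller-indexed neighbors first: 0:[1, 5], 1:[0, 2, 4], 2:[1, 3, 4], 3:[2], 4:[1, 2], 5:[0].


DFS stack-based: start with [0]
Visit order: [0, 1, 2, 3, 4, 5]


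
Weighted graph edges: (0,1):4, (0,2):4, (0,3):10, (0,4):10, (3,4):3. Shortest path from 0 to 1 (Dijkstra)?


Dijkstra from 0:
Distances: {0: 0, 1: 4, 2: 4, 3: 10, 4: 10}
Shortest distance to 1 = 4, path = [0, 1]


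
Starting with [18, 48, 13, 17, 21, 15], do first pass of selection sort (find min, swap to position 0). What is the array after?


After one pass: [13, 48, 18, 17, 21, 15]


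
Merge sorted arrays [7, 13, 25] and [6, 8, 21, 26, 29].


Compare heads, take smaller each step.
Merged: [6, 7, 8, 13, 21, 25, 26, 29]


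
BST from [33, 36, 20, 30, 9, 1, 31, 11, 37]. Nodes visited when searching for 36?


BST root = 33
Search for 36: compare at each node
Path: [33, 36]


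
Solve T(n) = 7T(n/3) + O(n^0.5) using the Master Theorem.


a=7, b=3, c=0.5. log_3(7)=1.771 > c=0.5. Case 1: O(n^log_b(a)) = O(n^1.771)
Complexity: O(n^1.771)


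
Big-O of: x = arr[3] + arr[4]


Analysis: constant-time operation, no loop
Complexity: O(1)


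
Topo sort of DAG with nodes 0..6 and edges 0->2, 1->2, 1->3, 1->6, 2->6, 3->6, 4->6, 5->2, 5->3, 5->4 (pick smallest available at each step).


Kahn's algorithm, process smallest node first
Order: [0, 1, 5, 2, 3, 4, 6]


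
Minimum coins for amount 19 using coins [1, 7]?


dp[0]=0; dp[i]=1+min(dp[i-c] for c in coins)
...dp[14]=2, dp[15]=3, dp[16]=4, dp[17]=5, dp[18]=6, dp[19]=7
Minimum coins for 19 = 7


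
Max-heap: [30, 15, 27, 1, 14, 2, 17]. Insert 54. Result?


Append 54: [30, 15, 27, 1, 14, 2, 17, 54]
Bubble up: swap idx 7(54) with idx 3(1); swap idx 3(54) with idx 1(15); swap idx 1(54) with idx 0(30)
Result: [54, 30, 27, 15, 14, 2, 17, 1]


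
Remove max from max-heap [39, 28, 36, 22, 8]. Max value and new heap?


Max = 39
Replace root with last, heapify down
Resulting heap: [36, 28, 8, 22]


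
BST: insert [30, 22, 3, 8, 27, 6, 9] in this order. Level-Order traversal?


Root = 30; build tree by BST insertion.
Level-Order traversal: [30, 22, 3, 27, 8, 6, 9]


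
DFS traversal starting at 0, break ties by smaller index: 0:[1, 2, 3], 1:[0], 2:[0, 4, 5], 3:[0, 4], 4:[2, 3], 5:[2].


DFS stack-based: start with [0]
Visit order: [0, 1, 2, 4, 3, 5]


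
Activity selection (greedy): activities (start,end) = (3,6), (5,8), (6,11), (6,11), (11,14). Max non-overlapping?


Greedy: pick earliest-ending, then skip overlaps.
Selected (3 activities): [(3, 6), (6, 11), (11, 14)]


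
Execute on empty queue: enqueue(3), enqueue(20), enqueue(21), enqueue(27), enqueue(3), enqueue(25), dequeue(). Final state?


enqueue(3) -> [3]
enqueue(20) -> [3, 20]
enqueue(21) -> [3, 20, 21]
enqueue(27) -> [3, 20, 21, 27]
enqueue(3) -> [3, 20, 21, 27, 3]
enqueue(25) -> [3, 20, 21, 27, 3, 25]
dequeue() returns 3 -> [20, 21, 27, 3, 25]
Final queue (front to back): [20, 21, 27, 3, 25]


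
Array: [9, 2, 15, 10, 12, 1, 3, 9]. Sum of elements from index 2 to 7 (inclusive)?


Prefix sums: [0, 9, 11, 26, 36, 48, 49, 52, 61]
Sum[2..7] = prefix[8] - prefix[2] = 61 - 11 = 50


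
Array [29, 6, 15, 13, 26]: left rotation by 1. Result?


Left rotate by 1: [6, 15, 13, 26, 29]


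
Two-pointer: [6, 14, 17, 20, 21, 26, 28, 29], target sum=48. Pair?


Two pointers: lo=0, hi=7
Found pair: (20, 28) summing to 48


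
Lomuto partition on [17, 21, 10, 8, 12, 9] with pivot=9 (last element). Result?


Elements <= 9 go left of pivot.
Result: [8, 9, 10, 17, 12, 21], pivot at index 1


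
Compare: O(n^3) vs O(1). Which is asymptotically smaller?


constant grows slower than cubic
O(1) is asymptotically smaller; O(n^3) grows faster


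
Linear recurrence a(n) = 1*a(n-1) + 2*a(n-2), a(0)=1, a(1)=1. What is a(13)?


Build bottom-up:
...a(11)=1365, a(12)=2731, a(13)=1*2731+2*1365=5461


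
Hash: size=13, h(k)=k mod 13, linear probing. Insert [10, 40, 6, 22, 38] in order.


Insertions: 10->slot 10; 40->slot 1; 6->slot 6; 22->slot 9; 38->slot 12
Table: [None, 40, None, None, None, None, 6, None, None, 22, 10, None, 38]


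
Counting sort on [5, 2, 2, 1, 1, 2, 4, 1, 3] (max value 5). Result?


Count array: [0, 3, 3, 1, 1, 1]
Reconstruct: [1, 1, 1, 2, 2, 2, 3, 4, 5]


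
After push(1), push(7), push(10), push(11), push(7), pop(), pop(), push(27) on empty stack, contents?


push(1) -> [1]
push(7) -> [1, 7]
push(10) -> [1, 7, 10]
push(11) -> [1, 7, 10, 11]
push(7) -> [1, 7, 10, 11, 7]
pop() returns 7 -> [1, 7, 10, 11]
pop() returns 11 -> [1, 7, 10]
push(27) -> [1, 7, 10, 27]
Final stack (bottom to top): [1, 7, 10, 27]


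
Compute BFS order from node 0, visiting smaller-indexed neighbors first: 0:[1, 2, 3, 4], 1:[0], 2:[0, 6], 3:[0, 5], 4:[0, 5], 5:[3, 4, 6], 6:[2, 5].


BFS queue: start with [0]
Visit order: [0, 1, 2, 3, 4, 6, 5]


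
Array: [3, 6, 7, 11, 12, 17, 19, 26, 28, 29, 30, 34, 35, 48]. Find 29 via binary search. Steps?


Search for 29:
[0,13] mid=6 arr[6]=19
[7,13] mid=10 arr[10]=30
[7,9] mid=8 arr[8]=28
[9,9] mid=9 arr[9]=29
Total: 4 comparisons


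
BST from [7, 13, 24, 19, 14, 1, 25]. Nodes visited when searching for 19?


BST root = 7
Search for 19: compare at each node
Path: [7, 13, 24, 19]


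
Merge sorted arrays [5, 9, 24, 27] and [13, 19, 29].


Compare heads, take smaller each step.
Merged: [5, 9, 13, 19, 24, 27, 29]


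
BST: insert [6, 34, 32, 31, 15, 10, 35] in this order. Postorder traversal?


Root = 6; build tree by BST insertion.
Postorder traversal: [10, 15, 31, 32, 35, 34, 6]


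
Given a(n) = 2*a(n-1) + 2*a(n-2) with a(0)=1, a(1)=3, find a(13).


Build bottom-up:
...a(11)=68192, a(12)=186304, a(13)=2*186304+2*68192=508992


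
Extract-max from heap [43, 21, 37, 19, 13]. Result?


Max = 43
Replace root with last, heapify down
Resulting heap: [37, 21, 13, 19]


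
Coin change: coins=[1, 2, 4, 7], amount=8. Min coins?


dp[0]=0; dp[i]=1+min(dp[i-c] for c in coins)
...dp[3]=2, dp[4]=1, dp[5]=2, dp[6]=2, dp[7]=1, dp[8]=2
Minimum coins for 8 = 2


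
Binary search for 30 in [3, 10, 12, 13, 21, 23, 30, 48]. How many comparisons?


Search for 30:
[0,7] mid=3 arr[3]=13
[4,7] mid=5 arr[5]=23
[6,7] mid=6 arr[6]=30
Total: 3 comparisons


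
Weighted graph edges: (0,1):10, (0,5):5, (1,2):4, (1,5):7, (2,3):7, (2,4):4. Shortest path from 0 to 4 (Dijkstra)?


Dijkstra from 0:
Distances: {0: 0, 1: 10, 2: 14, 3: 21, 4: 18, 5: 5}
Shortest distance to 4 = 18, path = [0, 1, 2, 4]


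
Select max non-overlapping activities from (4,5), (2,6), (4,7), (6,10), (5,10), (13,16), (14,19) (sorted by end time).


Greedy: pick earliest-ending, then skip overlaps.
Selected (3 activities): [(4, 5), (6, 10), (13, 16)]


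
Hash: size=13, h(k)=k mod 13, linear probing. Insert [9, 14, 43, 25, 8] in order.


Insertions: 9->slot 9; 14->slot 1; 43->slot 4; 25->slot 12; 8->slot 8
Table: [None, 14, None, None, 43, None, None, None, 8, 9, None, None, 25]


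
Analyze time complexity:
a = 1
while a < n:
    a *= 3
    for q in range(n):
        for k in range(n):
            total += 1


Per nesting level: O(log n) * O(n) * O(n) = O(n^2 log n)
Complexity: O(n^2 log n)


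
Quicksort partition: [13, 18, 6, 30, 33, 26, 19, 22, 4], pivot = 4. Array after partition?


Elements <= 4 go left of pivot.
Result: [4, 18, 6, 30, 33, 26, 19, 22, 13], pivot at index 0


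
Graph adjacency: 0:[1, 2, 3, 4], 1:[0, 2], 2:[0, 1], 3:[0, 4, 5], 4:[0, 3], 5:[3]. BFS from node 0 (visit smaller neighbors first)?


BFS queue: start with [0]
Visit order: [0, 1, 2, 3, 4, 5]


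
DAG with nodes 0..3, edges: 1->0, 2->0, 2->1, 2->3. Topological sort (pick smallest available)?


Kahn's algorithm, process smallest node first
Order: [2, 1, 0, 3]


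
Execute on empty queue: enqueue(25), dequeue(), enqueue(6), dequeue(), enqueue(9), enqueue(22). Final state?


enqueue(25) -> [25]
dequeue() returns 25 -> []
enqueue(6) -> [6]
dequeue() returns 6 -> []
enqueue(9) -> [9]
enqueue(22) -> [9, 22]
Final queue (front to back): [9, 22]


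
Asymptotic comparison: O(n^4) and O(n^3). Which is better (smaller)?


cubic grows slower than quartic
O(n^3) is asymptotically smaller; O(n^4) grows faster


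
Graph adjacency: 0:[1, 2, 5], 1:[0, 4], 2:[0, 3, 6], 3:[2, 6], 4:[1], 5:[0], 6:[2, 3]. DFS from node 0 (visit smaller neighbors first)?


DFS stack-based: start with [0]
Visit order: [0, 1, 4, 2, 3, 6, 5]


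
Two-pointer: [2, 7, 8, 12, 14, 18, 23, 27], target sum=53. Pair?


Two pointers: lo=0, hi=7
No pair sums to 53


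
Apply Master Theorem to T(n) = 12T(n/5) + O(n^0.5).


a=12, b=5, c=0.5. log_5(12)=1.544 > c=0.5. Case 1: O(n^log_b(a)) = O(n^1.544)
Complexity: O(n^1.544)


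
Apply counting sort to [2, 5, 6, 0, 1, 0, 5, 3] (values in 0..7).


Count array: [2, 1, 1, 1, 0, 2, 1, 0]
Reconstruct: [0, 0, 1, 2, 3, 5, 5, 6]


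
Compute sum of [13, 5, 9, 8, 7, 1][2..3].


Prefix sums: [0, 13, 18, 27, 35, 42, 43]
Sum[2..3] = prefix[4] - prefix[2] = 35 - 18 = 17


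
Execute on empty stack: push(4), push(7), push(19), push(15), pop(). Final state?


push(4) -> [4]
push(7) -> [4, 7]
push(19) -> [4, 7, 19]
push(15) -> [4, 7, 19, 15]
pop() returns 15 -> [4, 7, 19]
Final stack (bottom to top): [4, 7, 19]


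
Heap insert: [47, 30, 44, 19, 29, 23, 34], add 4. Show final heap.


Append 4: [47, 30, 44, 19, 29, 23, 34, 4]
Bubble up: no swaps needed
Result: [47, 30, 44, 19, 29, 23, 34, 4]


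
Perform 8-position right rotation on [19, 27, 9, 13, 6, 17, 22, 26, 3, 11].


Right rotate by 8: [9, 13, 6, 17, 22, 26, 3, 11, 19, 27]


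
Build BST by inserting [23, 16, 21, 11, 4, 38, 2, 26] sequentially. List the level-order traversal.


Root = 23; build tree by BST insertion.
Level-Order traversal: [23, 16, 38, 11, 21, 26, 4, 2]


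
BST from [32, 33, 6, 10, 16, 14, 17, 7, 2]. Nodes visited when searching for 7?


BST root = 32
Search for 7: compare at each node
Path: [32, 6, 10, 7]


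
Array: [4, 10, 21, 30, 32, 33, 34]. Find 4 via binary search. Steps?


Search for 4:
[0,6] mid=3 arr[3]=30
[0,2] mid=1 arr[1]=10
[0,0] mid=0 arr[0]=4
Total: 3 comparisons


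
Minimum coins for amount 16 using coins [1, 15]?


dp[0]=0; dp[i]=1+min(dp[i-c] for c in coins)
...dp[11]=11, dp[12]=12, dp[13]=13, dp[14]=14, dp[15]=1, dp[16]=2
Minimum coins for 16 = 2


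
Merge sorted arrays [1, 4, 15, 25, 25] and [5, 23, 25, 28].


Compare heads, take smaller each step.
Merged: [1, 4, 5, 15, 23, 25, 25, 25, 28]


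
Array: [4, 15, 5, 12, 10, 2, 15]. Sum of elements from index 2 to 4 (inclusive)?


Prefix sums: [0, 4, 19, 24, 36, 46, 48, 63]
Sum[2..4] = prefix[5] - prefix[2] = 46 - 19 = 27


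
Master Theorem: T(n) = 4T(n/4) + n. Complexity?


a=4, b=4, c=1. log_4(4)=1 = c=1. Case 2: O(n^c log n) = O(n log n)
Complexity: O(n log n)


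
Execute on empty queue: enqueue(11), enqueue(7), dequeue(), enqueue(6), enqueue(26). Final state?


enqueue(11) -> [11]
enqueue(7) -> [11, 7]
dequeue() returns 11 -> [7]
enqueue(6) -> [7, 6]
enqueue(26) -> [7, 6, 26]
Final queue (front to back): [7, 6, 26]


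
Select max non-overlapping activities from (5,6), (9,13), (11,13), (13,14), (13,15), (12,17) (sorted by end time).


Greedy: pick earliest-ending, then skip overlaps.
Selected (3 activities): [(5, 6), (9, 13), (13, 14)]


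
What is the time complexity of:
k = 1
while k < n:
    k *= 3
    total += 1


Per nesting level: O(log n) = O(log n)
Complexity: O(log n)


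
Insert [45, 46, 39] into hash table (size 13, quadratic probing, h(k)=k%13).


Insertions: 45->slot 6; 46->slot 7; 39->slot 0
Table: [39, None, None, None, None, None, 45, 46, None, None, None, None, None]


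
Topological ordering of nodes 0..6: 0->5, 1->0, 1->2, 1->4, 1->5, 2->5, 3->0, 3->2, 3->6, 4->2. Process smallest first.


Kahn's algorithm, process smallest node first
Order: [1, 3, 0, 4, 2, 5, 6]


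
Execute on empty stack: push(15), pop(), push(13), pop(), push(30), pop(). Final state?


push(15) -> [15]
pop() returns 15 -> []
push(13) -> [13]
pop() returns 13 -> []
push(30) -> [30]
pop() returns 30 -> []
Final stack (bottom to top): []


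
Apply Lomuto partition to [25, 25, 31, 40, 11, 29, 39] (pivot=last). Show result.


Elements <= 39 go left of pivot.
Result: [25, 25, 31, 11, 29, 39, 40], pivot at index 5


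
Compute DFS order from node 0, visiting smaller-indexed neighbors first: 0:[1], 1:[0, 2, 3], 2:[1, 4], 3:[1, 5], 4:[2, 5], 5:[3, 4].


DFS stack-based: start with [0]
Visit order: [0, 1, 2, 4, 5, 3]


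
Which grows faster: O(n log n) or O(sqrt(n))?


sublinear grows slower than linearithmic
O(sqrt(n)) is asymptotically smaller; O(n log n) grows faster


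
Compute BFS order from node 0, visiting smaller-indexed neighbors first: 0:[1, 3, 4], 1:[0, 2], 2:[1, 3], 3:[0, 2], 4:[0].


BFS queue: start with [0]
Visit order: [0, 1, 3, 4, 2]


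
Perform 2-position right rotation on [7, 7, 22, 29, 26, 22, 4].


Right rotate by 2: [22, 4, 7, 7, 22, 29, 26]


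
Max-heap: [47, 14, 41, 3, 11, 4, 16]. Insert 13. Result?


Append 13: [47, 14, 41, 3, 11, 4, 16, 13]
Bubble up: swap idx 7(13) with idx 3(3)
Result: [47, 14, 41, 13, 11, 4, 16, 3]


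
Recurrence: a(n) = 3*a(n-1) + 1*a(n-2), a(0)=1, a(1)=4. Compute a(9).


Build bottom-up:
...a(7)=5116, a(8)=16897, a(9)=3*16897+1*5116=55807


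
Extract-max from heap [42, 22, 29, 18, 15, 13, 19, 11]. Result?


Max = 42
Replace root with last, heapify down
Resulting heap: [29, 22, 19, 18, 15, 13, 11]


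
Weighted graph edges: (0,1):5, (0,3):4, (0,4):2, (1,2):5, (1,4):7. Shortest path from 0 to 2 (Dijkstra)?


Dijkstra from 0:
Distances: {0: 0, 1: 5, 2: 10, 3: 4, 4: 2}
Shortest distance to 2 = 10, path = [0, 1, 2]


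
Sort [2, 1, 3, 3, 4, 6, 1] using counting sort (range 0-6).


Count array: [0, 2, 1, 2, 1, 0, 1]
Reconstruct: [1, 1, 2, 3, 3, 4, 6]


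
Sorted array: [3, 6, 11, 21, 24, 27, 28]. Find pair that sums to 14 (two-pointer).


Two pointers: lo=0, hi=6
Found pair: (3, 11) summing to 14


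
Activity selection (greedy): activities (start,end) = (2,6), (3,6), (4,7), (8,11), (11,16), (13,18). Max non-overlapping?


Greedy: pick earliest-ending, then skip overlaps.
Selected (3 activities): [(2, 6), (8, 11), (11, 16)]


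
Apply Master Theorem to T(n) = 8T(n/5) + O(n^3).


a=8, b=5, c=3. log_5(8)=1.292 < c=3. Case 3: O(n^c) = O(n^3)
Complexity: O(n^3)


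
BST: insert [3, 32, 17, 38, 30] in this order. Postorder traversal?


Root = 3; build tree by BST insertion.
Postorder traversal: [30, 17, 38, 32, 3]


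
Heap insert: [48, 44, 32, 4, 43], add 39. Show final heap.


Append 39: [48, 44, 32, 4, 43, 39]
Bubble up: swap idx 5(39) with idx 2(32)
Result: [48, 44, 39, 4, 43, 32]


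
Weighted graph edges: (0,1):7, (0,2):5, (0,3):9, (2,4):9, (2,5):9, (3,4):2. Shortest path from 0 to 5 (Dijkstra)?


Dijkstra from 0:
Distances: {0: 0, 1: 7, 2: 5, 3: 9, 4: 11, 5: 14}
Shortest distance to 5 = 14, path = [0, 2, 5]


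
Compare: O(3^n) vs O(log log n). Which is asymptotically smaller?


double-logarithmic grows slower than exponential (base 3)
O(log log n) is asymptotically smaller; O(3^n) grows faster


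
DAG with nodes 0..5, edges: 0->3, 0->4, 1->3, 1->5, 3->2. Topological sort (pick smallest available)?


Kahn's algorithm, process smallest node first
Order: [0, 1, 3, 2, 4, 5]


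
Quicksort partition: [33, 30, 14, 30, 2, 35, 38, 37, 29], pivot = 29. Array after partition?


Elements <= 29 go left of pivot.
Result: [14, 2, 29, 30, 30, 35, 38, 37, 33], pivot at index 2


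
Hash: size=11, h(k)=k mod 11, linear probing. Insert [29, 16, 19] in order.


Insertions: 29->slot 7; 16->slot 5; 19->slot 8
Table: [None, None, None, None, None, 16, None, 29, 19, None, None]


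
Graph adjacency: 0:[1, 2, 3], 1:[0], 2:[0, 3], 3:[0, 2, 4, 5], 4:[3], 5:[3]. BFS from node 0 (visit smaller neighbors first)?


BFS queue: start with [0]
Visit order: [0, 1, 2, 3, 4, 5]


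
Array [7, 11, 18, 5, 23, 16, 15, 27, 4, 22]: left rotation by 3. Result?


Left rotate by 3: [5, 23, 16, 15, 27, 4, 22, 7, 11, 18]


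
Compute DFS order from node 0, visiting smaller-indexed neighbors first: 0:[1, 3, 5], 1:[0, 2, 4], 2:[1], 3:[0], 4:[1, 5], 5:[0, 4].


DFS stack-based: start with [0]
Visit order: [0, 1, 2, 4, 5, 3]


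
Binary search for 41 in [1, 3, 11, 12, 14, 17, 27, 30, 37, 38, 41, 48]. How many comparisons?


Search for 41:
[0,11] mid=5 arr[5]=17
[6,11] mid=8 arr[8]=37
[9,11] mid=10 arr[10]=41
Total: 3 comparisons


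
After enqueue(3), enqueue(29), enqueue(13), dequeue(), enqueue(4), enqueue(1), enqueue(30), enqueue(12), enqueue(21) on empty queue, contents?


enqueue(3) -> [3]
enqueue(29) -> [3, 29]
enqueue(13) -> [3, 29, 13]
dequeue() returns 3 -> [29, 13]
enqueue(4) -> [29, 13, 4]
enqueue(1) -> [29, 13, 4, 1]
enqueue(30) -> [29, 13, 4, 1, 30]
enqueue(12) -> [29, 13, 4, 1, 30, 12]
enqueue(21) -> [29, 13, 4, 1, 30, 12, 21]
Final queue (front to back): [29, 13, 4, 1, 30, 12, 21]


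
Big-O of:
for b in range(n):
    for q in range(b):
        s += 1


Per nesting level: O(n) * O(n) [triangular over b] = O(n^2)
Complexity: O(n^2)


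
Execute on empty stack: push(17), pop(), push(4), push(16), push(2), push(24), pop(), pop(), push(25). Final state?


push(17) -> [17]
pop() returns 17 -> []
push(4) -> [4]
push(16) -> [4, 16]
push(2) -> [4, 16, 2]
push(24) -> [4, 16, 2, 24]
pop() returns 24 -> [4, 16, 2]
pop() returns 2 -> [4, 16]
push(25) -> [4, 16, 25]
Final stack (bottom to top): [4, 16, 25]


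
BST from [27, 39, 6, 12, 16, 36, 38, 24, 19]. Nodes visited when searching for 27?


BST root = 27
Search for 27: compare at each node
Path: [27]


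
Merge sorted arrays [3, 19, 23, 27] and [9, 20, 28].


Compare heads, take smaller each step.
Merged: [3, 9, 19, 20, 23, 27, 28]


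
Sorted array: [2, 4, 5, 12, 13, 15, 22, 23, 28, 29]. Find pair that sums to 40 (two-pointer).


Two pointers: lo=0, hi=9
Found pair: (12, 28) summing to 40


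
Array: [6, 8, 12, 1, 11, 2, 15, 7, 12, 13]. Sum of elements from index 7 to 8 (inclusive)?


Prefix sums: [0, 6, 14, 26, 27, 38, 40, 55, 62, 74, 87]
Sum[7..8] = prefix[9] - prefix[7] = 74 - 55 = 19


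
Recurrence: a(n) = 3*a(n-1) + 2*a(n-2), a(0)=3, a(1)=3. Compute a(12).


Build bottom-up:
...a(10)=373119, a(11)=1328883, a(12)=3*1328883+2*373119=4732887


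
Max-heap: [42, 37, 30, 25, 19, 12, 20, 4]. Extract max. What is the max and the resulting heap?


Max = 42
Replace root with last, heapify down
Resulting heap: [37, 25, 30, 4, 19, 12, 20]


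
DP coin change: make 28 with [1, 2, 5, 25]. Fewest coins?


dp[0]=0; dp[i]=1+min(dp[i-c] for c in coins)
...dp[23]=6, dp[24]=6, dp[25]=1, dp[26]=2, dp[27]=2, dp[28]=3
Minimum coins for 28 = 3


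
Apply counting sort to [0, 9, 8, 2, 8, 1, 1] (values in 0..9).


Count array: [1, 2, 1, 0, 0, 0, 0, 0, 2, 1]
Reconstruct: [0, 1, 1, 2, 8, 8, 9]


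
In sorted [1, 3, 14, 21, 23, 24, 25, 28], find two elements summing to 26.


Two pointers: lo=0, hi=7
Found pair: (1, 25) summing to 26


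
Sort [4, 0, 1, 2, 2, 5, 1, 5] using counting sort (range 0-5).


Count array: [1, 2, 2, 0, 1, 2]
Reconstruct: [0, 1, 1, 2, 2, 4, 5, 5]


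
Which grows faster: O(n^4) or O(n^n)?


quartic grows slower than n^n
O(n^4) is asymptotically smaller; O(n^n) grows faster


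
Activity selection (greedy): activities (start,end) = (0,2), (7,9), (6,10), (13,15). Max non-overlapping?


Greedy: pick earliest-ending, then skip overlaps.
Selected (3 activities): [(0, 2), (7, 9), (13, 15)]


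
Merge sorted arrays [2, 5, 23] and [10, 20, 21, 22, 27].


Compare heads, take smaller each step.
Merged: [2, 5, 10, 20, 21, 22, 23, 27]


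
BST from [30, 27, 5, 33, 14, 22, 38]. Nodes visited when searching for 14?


BST root = 30
Search for 14: compare at each node
Path: [30, 27, 5, 14]


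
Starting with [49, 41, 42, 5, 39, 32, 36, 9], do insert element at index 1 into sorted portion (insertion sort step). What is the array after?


After one pass: [41, 49, 42, 5, 39, 32, 36, 9]


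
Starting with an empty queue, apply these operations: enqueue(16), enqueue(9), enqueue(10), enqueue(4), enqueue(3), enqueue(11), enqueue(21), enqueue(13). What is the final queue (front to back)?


enqueue(16) -> [16]
enqueue(9) -> [16, 9]
enqueue(10) -> [16, 9, 10]
enqueue(4) -> [16, 9, 10, 4]
enqueue(3) -> [16, 9, 10, 4, 3]
enqueue(11) -> [16, 9, 10, 4, 3, 11]
enqueue(21) -> [16, 9, 10, 4, 3, 11, 21]
enqueue(13) -> [16, 9, 10, 4, 3, 11, 21, 13]
Final queue (front to back): [16, 9, 10, 4, 3, 11, 21, 13]


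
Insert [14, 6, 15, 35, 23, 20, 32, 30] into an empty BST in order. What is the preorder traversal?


Root = 14; build tree by BST insertion.
Preorder traversal: [14, 6, 15, 35, 23, 20, 32, 30]


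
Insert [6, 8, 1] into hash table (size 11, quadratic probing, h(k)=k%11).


Insertions: 6->slot 6; 8->slot 8; 1->slot 1
Table: [None, 1, None, None, None, None, 6, None, 8, None, None]


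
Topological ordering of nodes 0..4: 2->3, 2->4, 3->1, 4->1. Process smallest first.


Kahn's algorithm, process smallest node first
Order: [0, 2, 3, 4, 1]


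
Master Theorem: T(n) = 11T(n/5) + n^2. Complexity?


a=11, b=5, c=2. log_5(11)=1.490 < c=2. Case 3: O(n^c) = O(n^2)
Complexity: O(n^2)


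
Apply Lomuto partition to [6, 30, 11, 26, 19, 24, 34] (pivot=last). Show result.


Elements <= 34 go left of pivot.
Result: [6, 30, 11, 26, 19, 24, 34], pivot at index 6


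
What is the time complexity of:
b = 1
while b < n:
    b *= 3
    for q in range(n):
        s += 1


Per nesting level: O(log n) * O(n) = O(n log n)
Complexity: O(n log n)


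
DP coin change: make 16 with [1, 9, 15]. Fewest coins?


dp[0]=0; dp[i]=1+min(dp[i-c] for c in coins)
...dp[11]=3, dp[12]=4, dp[13]=5, dp[14]=6, dp[15]=1, dp[16]=2
Minimum coins for 16 = 2


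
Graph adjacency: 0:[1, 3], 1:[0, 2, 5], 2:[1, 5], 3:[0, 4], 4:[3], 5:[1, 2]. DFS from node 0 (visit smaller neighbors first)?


DFS stack-based: start with [0]
Visit order: [0, 1, 2, 5, 3, 4]


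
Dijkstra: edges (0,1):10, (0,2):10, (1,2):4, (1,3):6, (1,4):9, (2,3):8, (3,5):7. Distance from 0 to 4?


Dijkstra from 0:
Distances: {0: 0, 1: 10, 2: 10, 3: 16, 4: 19, 5: 23}
Shortest distance to 4 = 19, path = [0, 1, 4]


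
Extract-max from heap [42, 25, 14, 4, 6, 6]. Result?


Max = 42
Replace root with last, heapify down
Resulting heap: [25, 6, 14, 4, 6]


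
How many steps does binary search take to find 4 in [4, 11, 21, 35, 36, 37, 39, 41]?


Search for 4:
[0,7] mid=3 arr[3]=35
[0,2] mid=1 arr[1]=11
[0,0] mid=0 arr[0]=4
Total: 3 comparisons


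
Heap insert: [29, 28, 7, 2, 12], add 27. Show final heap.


Append 27: [29, 28, 7, 2, 12, 27]
Bubble up: swap idx 5(27) with idx 2(7)
Result: [29, 28, 27, 2, 12, 7]


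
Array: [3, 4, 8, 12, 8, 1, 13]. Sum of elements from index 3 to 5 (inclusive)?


Prefix sums: [0, 3, 7, 15, 27, 35, 36, 49]
Sum[3..5] = prefix[6] - prefix[3] = 36 - 15 = 21


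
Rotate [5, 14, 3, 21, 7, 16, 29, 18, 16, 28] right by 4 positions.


Right rotate by 4: [29, 18, 16, 28, 5, 14, 3, 21, 7, 16]


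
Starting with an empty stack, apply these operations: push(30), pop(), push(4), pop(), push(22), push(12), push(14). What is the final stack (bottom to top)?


push(30) -> [30]
pop() returns 30 -> []
push(4) -> [4]
pop() returns 4 -> []
push(22) -> [22]
push(12) -> [22, 12]
push(14) -> [22, 12, 14]
Final stack (bottom to top): [22, 12, 14]


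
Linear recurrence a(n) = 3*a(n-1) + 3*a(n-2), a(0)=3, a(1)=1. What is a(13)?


Build bottom-up:
...a(11)=1712664, a(12)=6493203, a(13)=3*6493203+3*1712664=24617601


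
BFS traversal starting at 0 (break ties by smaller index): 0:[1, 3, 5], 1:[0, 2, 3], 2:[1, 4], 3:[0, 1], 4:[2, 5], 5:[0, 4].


BFS queue: start with [0]
Visit order: [0, 1, 3, 5, 2, 4]


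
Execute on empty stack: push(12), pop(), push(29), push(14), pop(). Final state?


push(12) -> [12]
pop() returns 12 -> []
push(29) -> [29]
push(14) -> [29, 14]
pop() returns 14 -> [29]
Final stack (bottom to top): [29]


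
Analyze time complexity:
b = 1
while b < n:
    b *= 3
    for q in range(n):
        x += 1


Per nesting level: O(log n) * O(n) = O(n log n)
Complexity: O(n log n)


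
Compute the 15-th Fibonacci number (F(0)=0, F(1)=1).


F(n)=F(n-1)+F(n-2)
...F(13)=233, F(14)=377, F(15)=610


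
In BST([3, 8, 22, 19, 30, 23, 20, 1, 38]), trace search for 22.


BST root = 3
Search for 22: compare at each node
Path: [3, 8, 22]


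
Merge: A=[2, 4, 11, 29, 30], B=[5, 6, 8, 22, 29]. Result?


Compare heads, take smaller each step.
Merged: [2, 4, 5, 6, 8, 11, 22, 29, 29, 30]


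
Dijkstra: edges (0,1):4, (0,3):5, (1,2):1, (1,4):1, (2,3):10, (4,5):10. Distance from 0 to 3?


Dijkstra from 0:
Distances: {0: 0, 1: 4, 2: 5, 3: 5, 4: 5, 5: 15}
Shortest distance to 3 = 5, path = [0, 3]


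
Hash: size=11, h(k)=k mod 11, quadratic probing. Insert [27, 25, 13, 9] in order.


Insertions: 27->slot 5; 25->slot 3; 13->slot 2; 9->slot 9
Table: [None, None, 13, 25, None, 27, None, None, None, 9, None]


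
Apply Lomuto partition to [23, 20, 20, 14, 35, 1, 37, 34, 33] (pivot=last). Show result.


Elements <= 33 go left of pivot.
Result: [23, 20, 20, 14, 1, 33, 37, 34, 35], pivot at index 5


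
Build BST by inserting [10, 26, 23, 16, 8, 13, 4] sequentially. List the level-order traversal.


Root = 10; build tree by BST insertion.
Level-Order traversal: [10, 8, 26, 4, 23, 16, 13]


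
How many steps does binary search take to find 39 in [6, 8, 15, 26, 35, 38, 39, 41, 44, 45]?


Search for 39:
[0,9] mid=4 arr[4]=35
[5,9] mid=7 arr[7]=41
[5,6] mid=5 arr[5]=38
[6,6] mid=6 arr[6]=39
Total: 4 comparisons


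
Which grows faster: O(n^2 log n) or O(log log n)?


double-logarithmic grows slower than n^2 log n
O(log log n) is asymptotically smaller; O(n^2 log n) grows faster


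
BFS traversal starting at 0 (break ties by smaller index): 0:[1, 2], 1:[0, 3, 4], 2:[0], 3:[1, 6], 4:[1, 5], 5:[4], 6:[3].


BFS queue: start with [0]
Visit order: [0, 1, 2, 3, 4, 6, 5]


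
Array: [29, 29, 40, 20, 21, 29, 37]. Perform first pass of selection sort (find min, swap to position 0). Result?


After one pass: [20, 29, 40, 29, 21, 29, 37]


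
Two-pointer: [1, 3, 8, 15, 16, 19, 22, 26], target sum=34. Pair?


Two pointers: lo=0, hi=7
Found pair: (8, 26) summing to 34


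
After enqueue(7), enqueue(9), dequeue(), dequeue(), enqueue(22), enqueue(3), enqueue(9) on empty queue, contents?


enqueue(7) -> [7]
enqueue(9) -> [7, 9]
dequeue() returns 7 -> [9]
dequeue() returns 9 -> []
enqueue(22) -> [22]
enqueue(3) -> [22, 3]
enqueue(9) -> [22, 3, 9]
Final queue (front to back): [22, 3, 9]


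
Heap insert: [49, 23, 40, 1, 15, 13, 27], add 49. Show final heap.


Append 49: [49, 23, 40, 1, 15, 13, 27, 49]
Bubble up: swap idx 7(49) with idx 3(1); swap idx 3(49) with idx 1(23)
Result: [49, 49, 40, 23, 15, 13, 27, 1]


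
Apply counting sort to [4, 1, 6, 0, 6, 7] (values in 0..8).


Count array: [1, 1, 0, 0, 1, 0, 2, 1, 0]
Reconstruct: [0, 1, 4, 6, 6, 7]


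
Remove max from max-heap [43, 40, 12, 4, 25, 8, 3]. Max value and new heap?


Max = 43
Replace root with last, heapify down
Resulting heap: [40, 25, 12, 4, 3, 8]


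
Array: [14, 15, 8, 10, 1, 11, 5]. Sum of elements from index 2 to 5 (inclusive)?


Prefix sums: [0, 14, 29, 37, 47, 48, 59, 64]
Sum[2..5] = prefix[6] - prefix[2] = 59 - 29 = 30


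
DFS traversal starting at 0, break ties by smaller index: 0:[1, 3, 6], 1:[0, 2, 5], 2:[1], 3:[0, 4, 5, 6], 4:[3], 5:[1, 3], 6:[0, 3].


DFS stack-based: start with [0]
Visit order: [0, 1, 2, 5, 3, 4, 6]


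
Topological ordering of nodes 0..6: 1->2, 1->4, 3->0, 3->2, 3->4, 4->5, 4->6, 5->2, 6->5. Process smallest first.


Kahn's algorithm, process smallest node first
Order: [1, 3, 0, 4, 6, 5, 2]


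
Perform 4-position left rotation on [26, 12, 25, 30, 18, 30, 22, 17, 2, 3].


Left rotate by 4: [18, 30, 22, 17, 2, 3, 26, 12, 25, 30]


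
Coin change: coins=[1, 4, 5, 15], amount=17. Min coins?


dp[0]=0; dp[i]=1+min(dp[i-c] for c in coins)
...dp[12]=3, dp[13]=3, dp[14]=3, dp[15]=1, dp[16]=2, dp[17]=3
Minimum coins for 17 = 3


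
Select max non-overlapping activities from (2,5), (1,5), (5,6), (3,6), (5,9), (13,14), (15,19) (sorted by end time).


Greedy: pick earliest-ending, then skip overlaps.
Selected (4 activities): [(2, 5), (5, 6), (13, 14), (15, 19)]


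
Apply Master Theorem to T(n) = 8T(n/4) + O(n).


a=8, b=4, c=1. log_4(8)=1.5 > c=1. Case 1: O(n^log_b(a)) = O(n^1.500)
Complexity: O(n^1.500)


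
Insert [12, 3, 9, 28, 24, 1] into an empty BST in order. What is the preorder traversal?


Root = 12; build tree by BST insertion.
Preorder traversal: [12, 3, 1, 9, 28, 24]


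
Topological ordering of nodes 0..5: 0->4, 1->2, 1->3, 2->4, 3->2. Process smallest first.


Kahn's algorithm, process smallest node first
Order: [0, 1, 3, 2, 4, 5]


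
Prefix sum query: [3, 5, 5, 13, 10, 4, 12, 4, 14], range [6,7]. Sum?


Prefix sums: [0, 3, 8, 13, 26, 36, 40, 52, 56, 70]
Sum[6..7] = prefix[8] - prefix[6] = 56 - 40 = 16


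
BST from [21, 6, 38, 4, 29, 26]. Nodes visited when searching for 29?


BST root = 21
Search for 29: compare at each node
Path: [21, 38, 29]


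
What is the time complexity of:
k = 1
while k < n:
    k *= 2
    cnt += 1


Per nesting level: O(log n) = O(log n)
Complexity: O(log n)


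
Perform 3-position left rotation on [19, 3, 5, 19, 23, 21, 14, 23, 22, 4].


Left rotate by 3: [19, 23, 21, 14, 23, 22, 4, 19, 3, 5]


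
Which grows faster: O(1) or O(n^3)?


constant grows slower than cubic
O(1) is asymptotically smaller; O(n^3) grows faster


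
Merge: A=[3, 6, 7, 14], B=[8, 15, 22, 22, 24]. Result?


Compare heads, take smaller each step.
Merged: [3, 6, 7, 8, 14, 15, 22, 22, 24]


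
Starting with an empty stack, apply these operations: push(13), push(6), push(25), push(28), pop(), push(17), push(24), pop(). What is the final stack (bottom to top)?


push(13) -> [13]
push(6) -> [13, 6]
push(25) -> [13, 6, 25]
push(28) -> [13, 6, 25, 28]
pop() returns 28 -> [13, 6, 25]
push(17) -> [13, 6, 25, 17]
push(24) -> [13, 6, 25, 17, 24]
pop() returns 24 -> [13, 6, 25, 17]
Final stack (bottom to top): [13, 6, 25, 17]
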